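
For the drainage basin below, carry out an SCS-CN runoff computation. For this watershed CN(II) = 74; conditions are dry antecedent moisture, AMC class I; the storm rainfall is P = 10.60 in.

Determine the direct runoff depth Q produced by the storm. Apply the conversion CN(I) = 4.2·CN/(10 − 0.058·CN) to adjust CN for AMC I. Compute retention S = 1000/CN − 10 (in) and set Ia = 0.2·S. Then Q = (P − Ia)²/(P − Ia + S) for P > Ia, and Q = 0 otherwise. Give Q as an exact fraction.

Q = 1202771761/260998185 in ≈ 4.608 in

CN(I) from CN(II)=74: (4.2·74)/(10 − 0.058·74) = 77700/1427 ≈ 54.450
S = 1000/(77700/1427) − 10 = 6500/777 in ≈ 8.366 in
Ia = 0.2S: 0.2·8.366 = 1.673 in (exactly 1300/777)
Since P=10.600 > Ia=1.673: effective rainfall P−Ia = 34681/3885 in
Runoff Q = (P−Ia)²/(P−Ia+S) = (8.927)²/(8.927+8.366) = 1202771761/260998185 ≈ 4.608 in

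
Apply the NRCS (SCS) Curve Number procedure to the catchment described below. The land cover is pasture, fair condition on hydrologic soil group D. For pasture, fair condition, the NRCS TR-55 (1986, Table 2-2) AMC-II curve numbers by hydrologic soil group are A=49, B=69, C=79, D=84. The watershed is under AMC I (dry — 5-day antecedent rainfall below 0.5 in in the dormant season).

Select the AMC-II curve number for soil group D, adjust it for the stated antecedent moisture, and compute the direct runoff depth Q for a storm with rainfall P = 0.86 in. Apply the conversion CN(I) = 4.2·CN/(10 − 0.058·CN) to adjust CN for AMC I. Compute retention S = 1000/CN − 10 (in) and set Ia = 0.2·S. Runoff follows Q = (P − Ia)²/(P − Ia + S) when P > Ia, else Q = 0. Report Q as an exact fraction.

NRCS table: pasture, fair condition, soil group D → CN(II) = 84
Adjust CN=84 to AMC I: 4.2·84/(10 − 0.058·84) → (1764/5) ÷ (641/125) = 44100/641 ≈ 68.799
Max retention: S = 1000/(44100/641) − 10 = 2000/441 in (≈ 4.535 in)
Initial abstraction Ia = S/5 = (2000/441)/5 = 400/441 ≈ 0.907 in
P = 0.860 ≤ Ia = 0.907 in: entire storm abstracted, Q = 0.

Q = 0 in ≈ 0.000 in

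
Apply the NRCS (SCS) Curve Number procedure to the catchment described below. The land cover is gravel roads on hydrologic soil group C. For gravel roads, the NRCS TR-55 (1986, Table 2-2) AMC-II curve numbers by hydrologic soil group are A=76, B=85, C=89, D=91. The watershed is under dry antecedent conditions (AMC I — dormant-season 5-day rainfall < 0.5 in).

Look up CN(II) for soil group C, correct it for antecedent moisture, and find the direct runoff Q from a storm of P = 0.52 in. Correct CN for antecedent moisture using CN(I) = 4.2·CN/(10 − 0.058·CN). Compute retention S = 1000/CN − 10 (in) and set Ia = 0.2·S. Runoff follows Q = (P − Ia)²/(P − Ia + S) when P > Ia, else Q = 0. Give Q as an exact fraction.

Q = 0 in ≈ 0.000 in

NRCS table: gravel roads, soil group C → CN(II) = 89
Adjust CN=89 to AMC I: 4.2·89/(10 − 0.058·89) → (1869/5) ÷ (2419/500) = 186900/2419 ≈ 77.263
Retention S: 1000/CN − 10 with CN=77.263 → S = 5500/1869 ≈ 2.943 in
Initial abstraction Ia = S/5 = (5500/1869)/5 = 1100/1869 ≈ 0.589 in
P = 0.520 ≤ Ia = 0.589 in: entire storm abstracted, Q = 0.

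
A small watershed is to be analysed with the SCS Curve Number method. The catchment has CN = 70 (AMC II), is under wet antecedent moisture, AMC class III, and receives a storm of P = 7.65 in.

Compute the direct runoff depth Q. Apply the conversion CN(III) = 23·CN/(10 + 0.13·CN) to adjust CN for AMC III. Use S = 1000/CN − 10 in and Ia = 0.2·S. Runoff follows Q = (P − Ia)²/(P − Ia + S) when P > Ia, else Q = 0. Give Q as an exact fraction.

Q = 183035163/31591420 in ≈ 5.794 in

Wet (AMC III): CN(III) = 23·70/(10 + 0.13·70) = 1610/(191/10) = 16100/191 ≈ 84.293
Retention S: 1000/CN − 10 with CN=84.293 → S = 300/161 ≈ 1.863 in
Ia = 0.2S: 0.2·1.863 = 0.373 in (exactly 60/161)
Excess rainfall: 7.650 − 0.373 = 7.277 in; P > Ia so Q > 0
Q = (23433/3220)²/((23433/3220) + 300/161) = (549105489/10368400)/(29433/3220) = 183035163/31591420 in ≈ 5.794 in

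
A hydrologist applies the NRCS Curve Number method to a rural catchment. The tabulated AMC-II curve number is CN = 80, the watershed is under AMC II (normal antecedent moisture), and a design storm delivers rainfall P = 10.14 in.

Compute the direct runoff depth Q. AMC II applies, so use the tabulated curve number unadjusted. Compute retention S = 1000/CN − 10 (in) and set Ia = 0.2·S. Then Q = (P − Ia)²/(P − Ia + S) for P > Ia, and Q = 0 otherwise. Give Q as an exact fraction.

Q = 116162/15175 in ≈ 7.655 in

CN(II) = 80; AMC II needs no correction.
S = 1000/80 − 10 = 5/2 in ≈ 2.500 in
Ia = 0.2S: 0.2·2.500 = 0.500 in (exactly 1/2)
Since P=10.140 > Ia=0.500: effective rainfall P−Ia = 241/25 in
Q: (241/25)² ÷ (607/50) = 116162/15175 in (≈ 7.655 in)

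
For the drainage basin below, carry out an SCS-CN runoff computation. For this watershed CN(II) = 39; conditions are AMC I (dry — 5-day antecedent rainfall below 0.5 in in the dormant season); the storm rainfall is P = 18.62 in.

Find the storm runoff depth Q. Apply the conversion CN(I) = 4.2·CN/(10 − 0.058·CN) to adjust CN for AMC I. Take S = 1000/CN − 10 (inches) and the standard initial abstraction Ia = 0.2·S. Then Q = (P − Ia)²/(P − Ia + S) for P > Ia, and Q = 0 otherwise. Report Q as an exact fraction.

Dry (AMC I): CN(I) = 4.2·39/(10 − 0.058·39) = (819/5)/(3869/500) = 81900/3869 ≈ 21.168
S = 1000/(81900/3869) − 10 = 30500/819 in ≈ 37.241 in
Ia = 0.2S: 0.2·37.241 = 7.448 in (exactly 6100/819)
P − Ia = 18.620 − 7.448 = 457489/40950 ≈ 11.172 in (> 0, runoff occurs)
Runoff Q = (P−Ia)²/(P−Ia+S) = (11.172)²/(11.172+37.241) = 209296185121/81182924550 ≈ 2.578 in

Q = 209296185121/81182924550 in ≈ 2.578 in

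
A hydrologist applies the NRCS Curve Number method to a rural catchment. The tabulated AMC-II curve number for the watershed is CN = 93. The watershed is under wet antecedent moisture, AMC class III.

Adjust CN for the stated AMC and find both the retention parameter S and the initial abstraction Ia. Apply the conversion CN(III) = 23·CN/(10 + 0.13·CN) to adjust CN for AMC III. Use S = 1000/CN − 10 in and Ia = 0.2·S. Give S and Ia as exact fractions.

Adjust CN=93 to AMC III: 23·93/(10 + 0.13·93) → 2139 ÷ (2209/100) = 213900/2209 ≈ 96.831
S = 1000/(213900/2209) − 10 = 700/2139 in ≈ 0.327 in
Ia = 0.2S: 0.2·0.327 = 0.065 in (exactly 140/2139)

S = 700/2139 in ≈ 0.327 in; Ia = 140/2139 in ≈ 0.065 in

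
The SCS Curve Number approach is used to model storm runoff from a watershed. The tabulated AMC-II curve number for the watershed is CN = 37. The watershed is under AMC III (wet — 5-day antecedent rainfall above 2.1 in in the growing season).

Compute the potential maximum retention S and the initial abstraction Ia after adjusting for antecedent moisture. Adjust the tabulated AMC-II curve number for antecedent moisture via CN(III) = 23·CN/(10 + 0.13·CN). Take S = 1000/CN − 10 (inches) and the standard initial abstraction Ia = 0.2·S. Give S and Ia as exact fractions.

CN(III) from CN(II)=37: (23·37)/(10 + 0.13·37) = 85100/1481 ≈ 57.461
Retention S: 1000/CN − 10 with CN=57.461 → S = 6300/851 ≈ 7.403 in
Ia = 0.2·(6300/851) = 1260/851 in ≈ 1.481 in

S = 6300/851 in ≈ 7.403 in; Ia = 1260/851 in ≈ 1.481 in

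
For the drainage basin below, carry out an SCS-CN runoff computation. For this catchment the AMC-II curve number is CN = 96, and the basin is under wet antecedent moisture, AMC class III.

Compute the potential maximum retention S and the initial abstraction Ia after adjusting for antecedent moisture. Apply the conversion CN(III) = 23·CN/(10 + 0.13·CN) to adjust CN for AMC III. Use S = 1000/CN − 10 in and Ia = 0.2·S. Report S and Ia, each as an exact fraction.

CN(III) from CN(II)=96: (23·96)/(10 + 0.13·96) = 27600/281 ≈ 98.221
Max retention: S = 1000/(27600/281) − 10 = 25/138 in (≈ 0.181 in)
Initial abstraction Ia = S/5 = (25/138)/5 = 5/138 ≈ 0.036 in

S = 25/138 in ≈ 0.181 in; Ia = 5/138 in ≈ 0.036 in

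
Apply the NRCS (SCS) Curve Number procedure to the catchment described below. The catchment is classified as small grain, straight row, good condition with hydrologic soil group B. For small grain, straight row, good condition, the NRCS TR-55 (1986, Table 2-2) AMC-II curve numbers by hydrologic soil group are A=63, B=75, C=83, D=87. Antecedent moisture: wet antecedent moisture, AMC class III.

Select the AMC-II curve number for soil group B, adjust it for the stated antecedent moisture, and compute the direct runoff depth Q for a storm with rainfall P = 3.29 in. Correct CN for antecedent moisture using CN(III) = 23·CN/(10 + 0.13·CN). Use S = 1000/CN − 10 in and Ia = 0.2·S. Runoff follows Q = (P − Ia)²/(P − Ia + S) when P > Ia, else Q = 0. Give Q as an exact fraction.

Q = 428531401/211836900 in ≈ 2.023 in

NRCS table: small grain, straight row, good condition, soil group B → CN(II) = 75
CN(III) from CN(II)=75: (23·75)/(10 + 0.13·75) = 6900/79 ≈ 87.342
Max retention: S = 1000/(6900/79) − 10 = 100/69 in (≈ 1.449 in)
Ia = 0.2S: 0.2·1.449 = 0.290 in (exactly 20/69)
Excess rainfall: 3.290 − 0.290 = 3.000 in; P > Ia so Q > 0
Runoff Q = (P−Ia)²/(P−Ia+S) = (3.000)²/(3.000+1.449) = 428531401/211836900 ≈ 2.023 in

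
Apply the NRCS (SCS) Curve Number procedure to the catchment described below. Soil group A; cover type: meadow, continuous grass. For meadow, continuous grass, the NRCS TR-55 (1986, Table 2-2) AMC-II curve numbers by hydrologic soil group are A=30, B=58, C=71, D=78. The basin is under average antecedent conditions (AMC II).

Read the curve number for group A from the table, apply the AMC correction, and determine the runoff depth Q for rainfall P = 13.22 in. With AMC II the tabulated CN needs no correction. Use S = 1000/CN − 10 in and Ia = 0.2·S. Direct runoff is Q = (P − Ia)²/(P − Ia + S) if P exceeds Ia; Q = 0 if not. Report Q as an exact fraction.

Q = 1646089/717450 in ≈ 2.294 in

NRCS table: meadow, continuous grass, soil group A → CN(II) = 30
CN(II) = 30; AMC II needs no correction.
Max retention: S = 1000/30 − 10 = 70/3 in (≈ 23.333 in)
Initial abstraction Ia = S/5 = (70/3)/5 = 14/3 ≈ 4.667 in
Excess rainfall: 13.220 − 4.667 = 8.553 in; P > Ia so Q > 0
Runoff Q = (P−Ia)²/(P−Ia+S) = (8.553)²/(8.553+23.333) = 1646089/717450 ≈ 2.294 in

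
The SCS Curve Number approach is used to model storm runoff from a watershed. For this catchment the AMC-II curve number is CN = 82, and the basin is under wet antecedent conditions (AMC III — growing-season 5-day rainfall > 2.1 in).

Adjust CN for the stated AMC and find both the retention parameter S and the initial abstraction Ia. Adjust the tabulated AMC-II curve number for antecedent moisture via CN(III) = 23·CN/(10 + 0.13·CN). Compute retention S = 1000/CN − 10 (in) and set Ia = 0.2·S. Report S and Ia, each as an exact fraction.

S = 900/943 in ≈ 0.954 in; Ia = 180/943 in ≈ 0.191 in

CN(III) from CN(II)=82: (23·82)/(10 + 0.13·82) = 94300/1033 ≈ 91.288
Max retention: S = 1000/(94300/1033) − 10 = 900/943 in (≈ 0.954 in)
Initial abstraction Ia = S/5 = (900/943)/5 = 180/943 ≈ 0.191 in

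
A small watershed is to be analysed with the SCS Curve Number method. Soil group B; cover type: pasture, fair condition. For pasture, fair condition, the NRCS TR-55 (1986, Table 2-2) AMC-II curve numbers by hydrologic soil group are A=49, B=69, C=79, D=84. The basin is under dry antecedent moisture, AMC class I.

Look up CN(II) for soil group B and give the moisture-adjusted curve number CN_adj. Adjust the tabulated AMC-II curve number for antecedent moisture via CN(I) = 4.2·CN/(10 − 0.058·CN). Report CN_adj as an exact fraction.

CN_adj = 144900/2999 ≈ 48.316

NRCS table: pasture, fair condition, soil group B → CN(II) = 69
Dry (AMC I): CN(I) = 4.2·69/(10 − 0.058·69) = (1449/5)/(2999/500) = 144900/2999 ≈ 48.316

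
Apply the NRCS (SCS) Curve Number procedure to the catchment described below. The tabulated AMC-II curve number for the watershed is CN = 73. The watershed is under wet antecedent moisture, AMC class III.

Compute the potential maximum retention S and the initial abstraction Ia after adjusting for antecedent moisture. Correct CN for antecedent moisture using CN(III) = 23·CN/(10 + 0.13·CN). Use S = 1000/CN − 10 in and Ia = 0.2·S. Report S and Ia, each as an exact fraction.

Adjust CN=73 to AMC III: 23·73/(10 + 0.13·73) → 1679 ÷ (1949/100) = 167900/1949 ≈ 86.147
Retention S: 1000/CN − 10 with CN=86.147 → S = 2700/1679 ≈ 1.608 in
Ia = 0.2S: 0.2·1.608 = 0.322 in (exactly 540/1679)

S = 2700/1679 in ≈ 1.608 in; Ia = 540/1679 in ≈ 0.322 in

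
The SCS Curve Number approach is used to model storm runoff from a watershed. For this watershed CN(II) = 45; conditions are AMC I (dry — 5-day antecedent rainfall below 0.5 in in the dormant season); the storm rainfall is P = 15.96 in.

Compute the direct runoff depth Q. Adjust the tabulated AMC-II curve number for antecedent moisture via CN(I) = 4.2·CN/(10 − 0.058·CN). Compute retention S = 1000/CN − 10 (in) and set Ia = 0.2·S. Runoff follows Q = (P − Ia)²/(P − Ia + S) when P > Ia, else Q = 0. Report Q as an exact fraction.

Q = 2295463921/876066975 in ≈ 2.620 in

Dry (AMC I): CN(I) = 4.2·45/(10 − 0.058·45) = 189/(739/100) = 18900/739 ≈ 25.575
S = 1000/(18900/739) − 10 = 5500/189 in ≈ 29.101 in
Ia = 0.2·(5500/189) = 1100/189 in ≈ 5.820 in
Since P=15.960 > Ia=5.820: effective rainfall P−Ia = 47911/4725 in
Q = (47911/4725)²/((47911/4725) + 5500/189) = (2295463921/22325625)/(185411/4725) = 2295463921/876066975 in ≈ 2.620 in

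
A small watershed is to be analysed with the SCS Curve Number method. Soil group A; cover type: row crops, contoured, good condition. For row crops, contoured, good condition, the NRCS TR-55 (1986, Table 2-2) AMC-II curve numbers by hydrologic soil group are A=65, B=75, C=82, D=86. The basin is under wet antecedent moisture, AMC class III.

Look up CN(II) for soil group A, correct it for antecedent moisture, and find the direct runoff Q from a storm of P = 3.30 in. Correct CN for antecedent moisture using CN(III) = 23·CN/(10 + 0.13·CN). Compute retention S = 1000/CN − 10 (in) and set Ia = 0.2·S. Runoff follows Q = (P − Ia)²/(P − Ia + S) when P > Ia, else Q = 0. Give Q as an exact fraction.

Q = 71690089/46246330 in ≈ 1.550 in

NRCS table: row crops, contoured, good condition, soil group A → CN(II) = 65
CN(III) from CN(II)=65: (23·65)/(10 + 0.13·65) = 29900/369 ≈ 81.030
Max retention: S = 1000/(29900/369) − 10 = 700/299 in (≈ 2.341 in)
Ia = 0.2S: 0.2·2.341 = 0.468 in (exactly 140/299)
P − Ia = 3.300 − 0.468 = 8467/2990 ≈ 2.832 in (> 0, runoff occurs)
Q = (8467/2990)²/((8467/2990) + 700/299) = (71690089/8940100)/(15467/2990) = 71690089/46246330 in ≈ 1.550 in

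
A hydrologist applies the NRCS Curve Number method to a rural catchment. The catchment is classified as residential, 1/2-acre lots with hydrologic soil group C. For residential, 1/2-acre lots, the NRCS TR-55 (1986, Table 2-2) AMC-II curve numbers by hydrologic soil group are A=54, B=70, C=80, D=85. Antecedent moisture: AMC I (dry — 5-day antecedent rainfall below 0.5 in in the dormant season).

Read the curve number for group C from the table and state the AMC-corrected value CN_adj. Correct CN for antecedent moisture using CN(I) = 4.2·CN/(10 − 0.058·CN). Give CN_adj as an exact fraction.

CN_adj = 4200/67 ≈ 62.687

NRCS table: residential, 1/2-acre lots, soil group C → CN(II) = 80
Dry (AMC I): CN(I) = 4.2·80/(10 − 0.058·80) = 336/(134/25) = 4200/67 ≈ 62.687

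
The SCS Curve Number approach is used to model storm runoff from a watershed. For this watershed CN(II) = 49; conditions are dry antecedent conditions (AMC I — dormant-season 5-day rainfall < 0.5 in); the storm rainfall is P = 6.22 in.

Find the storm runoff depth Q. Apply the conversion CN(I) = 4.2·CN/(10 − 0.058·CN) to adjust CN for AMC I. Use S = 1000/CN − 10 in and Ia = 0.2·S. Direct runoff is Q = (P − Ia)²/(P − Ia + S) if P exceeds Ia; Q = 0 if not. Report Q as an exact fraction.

Q = 469718929/7660441950 in ≈ 0.061 in

CN(I) from CN(II)=49: (4.2·49)/(10 − 0.058·49) = 34300/1193 ≈ 28.751
Max retention: S = 1000/(34300/1193) − 10 = 8500/343 in (≈ 24.781 in)
Ia = 0.2S: 0.2·24.781 = 4.956 in (exactly 1700/343)
Excess rainfall: 6.220 − 4.956 = 1.264 in; P > Ia so Q > 0
Q = (21673/17150)²/((21673/17150) + 8500/343) = (469718929/294122500)/(446673/17150) = 469718929/7660441950 in ≈ 0.061 in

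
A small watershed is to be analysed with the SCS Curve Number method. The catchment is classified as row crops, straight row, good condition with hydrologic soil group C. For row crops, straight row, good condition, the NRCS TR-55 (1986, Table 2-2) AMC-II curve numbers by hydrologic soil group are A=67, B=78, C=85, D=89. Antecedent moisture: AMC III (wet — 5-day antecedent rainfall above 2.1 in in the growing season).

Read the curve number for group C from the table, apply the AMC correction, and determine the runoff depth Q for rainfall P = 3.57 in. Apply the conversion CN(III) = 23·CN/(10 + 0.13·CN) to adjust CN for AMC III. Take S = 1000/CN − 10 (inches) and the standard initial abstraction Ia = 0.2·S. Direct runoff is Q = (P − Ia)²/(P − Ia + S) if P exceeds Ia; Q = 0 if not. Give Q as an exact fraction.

Q = 5948495523/2132083900 in ≈ 2.790 in

NRCS table: row crops, straight row, good condition, soil group C → CN(II) = 85
CN(III) from CN(II)=85: (23·85)/(10 + 0.13·85) = 39100/421 ≈ 92.874
Retention S: 1000/CN − 10 with CN=92.874 → S = 300/391 ≈ 0.767 in
Ia = 0.2S: 0.2·0.767 = 0.153 in (exactly 60/391)
P − Ia = 3.570 − 0.153 = 133587/39100 ≈ 3.417 in (> 0, runoff occurs)
Runoff Q = (P−Ia)²/(P−Ia+S) = (3.417)²/(3.417+0.767) = 5948495523/2132083900 ≈ 2.790 in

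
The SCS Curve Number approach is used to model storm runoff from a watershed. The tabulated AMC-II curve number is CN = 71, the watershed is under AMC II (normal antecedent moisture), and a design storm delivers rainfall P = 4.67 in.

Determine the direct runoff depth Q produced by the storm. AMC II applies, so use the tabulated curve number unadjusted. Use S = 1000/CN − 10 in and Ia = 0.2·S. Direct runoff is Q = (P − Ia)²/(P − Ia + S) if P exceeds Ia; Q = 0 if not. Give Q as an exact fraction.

Average conditions: CN = 71 (no AMC adjustment).
Max retention: S = 1000/71 − 10 = 290/71 in (≈ 4.085 in)
Initial abstraction Ia = S/5 = (290/71)/5 = 58/71 ≈ 0.817 in
Excess rainfall: 4.670 − 0.817 = 3.853 in; P > Ia so Q > 0
Runoff Q = (P−Ia)²/(P−Ia+S) = (3.853)²/(3.853+4.085) = 748405449/400134700 ≈ 1.870 in

Q = 748405449/400134700 in ≈ 1.870 in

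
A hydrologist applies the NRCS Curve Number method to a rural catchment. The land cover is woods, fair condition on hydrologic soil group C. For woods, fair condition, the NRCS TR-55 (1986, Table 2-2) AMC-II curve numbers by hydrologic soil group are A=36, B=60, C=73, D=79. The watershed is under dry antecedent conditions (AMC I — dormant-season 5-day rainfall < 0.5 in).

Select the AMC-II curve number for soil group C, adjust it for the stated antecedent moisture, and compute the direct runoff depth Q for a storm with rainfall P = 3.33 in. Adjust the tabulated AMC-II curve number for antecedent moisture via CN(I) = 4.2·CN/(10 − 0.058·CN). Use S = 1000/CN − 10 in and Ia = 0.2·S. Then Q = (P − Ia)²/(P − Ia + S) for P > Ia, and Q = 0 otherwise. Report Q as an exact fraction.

NRCS table: woods, fair condition, soil group C → CN(II) = 73
Adjust CN=73 to AMC I: 4.2·73/(10 − 0.058·73) → (1533/5) ÷ (2883/500) = 51100/961 ≈ 53.174
S = 1000/(51100/961) − 10 = 4500/511 in ≈ 8.806 in
Initial abstraction Ia = S/5 = (4500/511)/5 = 900/511 ≈ 1.761 in
Excess rainfall: 3.330 − 1.761 = 1.569 in; P > Ia so Q > 0
Runoff Q = (P−Ia)²/(P−Ia+S) = (1.569)²/(1.569+8.806) = 714011841/3010147700 ≈ 0.237 in

Q = 714011841/3010147700 in ≈ 0.237 in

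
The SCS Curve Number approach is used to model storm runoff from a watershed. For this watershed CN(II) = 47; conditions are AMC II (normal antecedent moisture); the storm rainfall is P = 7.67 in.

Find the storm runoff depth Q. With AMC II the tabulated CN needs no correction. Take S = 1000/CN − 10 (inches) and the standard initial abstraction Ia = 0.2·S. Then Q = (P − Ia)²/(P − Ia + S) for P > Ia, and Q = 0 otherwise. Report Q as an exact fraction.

Average conditions: CN = 47 (no AMC adjustment).
Max retention: S = 1000/47 − 10 = 530/47 in (≈ 11.277 in)
Ia = 0.2·(530/47) = 106/47 in ≈ 2.255 in
Excess rainfall: 7.670 − 2.255 = 5.415 in; P > Ia so Q > 0
Q: (25449/4700)² ÷ (78449/4700) = 647651601/368710300 in (≈ 1.757 in)

Q = 647651601/368710300 in ≈ 1.757 in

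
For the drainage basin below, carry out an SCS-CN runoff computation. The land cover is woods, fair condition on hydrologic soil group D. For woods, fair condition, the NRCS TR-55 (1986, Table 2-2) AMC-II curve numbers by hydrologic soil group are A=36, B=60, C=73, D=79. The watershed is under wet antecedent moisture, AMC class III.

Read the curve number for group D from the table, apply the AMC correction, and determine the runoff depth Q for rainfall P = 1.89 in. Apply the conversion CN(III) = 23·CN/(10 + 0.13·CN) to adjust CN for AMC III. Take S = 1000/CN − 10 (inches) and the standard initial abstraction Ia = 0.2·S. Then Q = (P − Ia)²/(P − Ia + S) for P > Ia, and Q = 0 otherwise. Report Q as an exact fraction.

Q = 618025827/632134300 in ≈ 0.978 in

NRCS table: woods, fair condition, soil group D → CN(II) = 79
CN(III) from CN(II)=79: (23·79)/(10 + 0.13·79) = 181700/2027 ≈ 89.640
S = 1000/(181700/2027) − 10 = 2100/1817 in ≈ 1.156 in
Ia = 0.2·(2100/1817) = 420/1817 in ≈ 0.231 in
P − Ia = 1.890 − 0.231 = 301413/181700 ≈ 1.659 in (> 0, runoff occurs)
Q: (301413/181700)² ÷ (511413/181700) = 618025827/632134300 in (≈ 0.978 in)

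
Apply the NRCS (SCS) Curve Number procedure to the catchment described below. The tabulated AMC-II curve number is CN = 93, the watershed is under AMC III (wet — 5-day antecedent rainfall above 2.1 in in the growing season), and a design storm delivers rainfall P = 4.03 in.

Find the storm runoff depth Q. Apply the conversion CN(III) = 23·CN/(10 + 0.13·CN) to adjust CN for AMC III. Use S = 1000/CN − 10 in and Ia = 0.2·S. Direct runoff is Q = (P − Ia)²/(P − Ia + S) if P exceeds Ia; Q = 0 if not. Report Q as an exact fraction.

Adjust CN=93 to AMC III: 23·93/(10 + 0.13·93) → 2139 ÷ (2209/100) = 213900/2209 ≈ 96.831
Max retention: S = 1000/(213900/2209) − 10 = 700/2139 in (≈ 0.327 in)
Ia = 0.2S: 0.2·0.327 = 0.065 in (exactly 140/2139)
P − Ia = 4.030 − 0.065 = 848017/213900 ≈ 3.965 in (> 0, runoff occurs)
Q = (848017/213900)²/((848017/213900) + 700/2139) = (719132832289/45753210000)/(918017/213900) = 719132832289/196363836300 in ≈ 3.662 in

Q = 719132832289/196363836300 in ≈ 3.662 in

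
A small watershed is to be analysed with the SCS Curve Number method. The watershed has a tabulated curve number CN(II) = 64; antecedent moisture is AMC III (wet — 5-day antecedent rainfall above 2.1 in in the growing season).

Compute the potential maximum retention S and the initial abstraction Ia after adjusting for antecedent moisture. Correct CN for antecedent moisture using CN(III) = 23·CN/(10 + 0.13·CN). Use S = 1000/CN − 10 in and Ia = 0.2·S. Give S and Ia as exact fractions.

CN(III) from CN(II)=64: (23·64)/(10 + 0.13·64) = 18400/229 ≈ 80.349
Max retention: S = 1000/(18400/229) − 10 = 225/92 in (≈ 2.446 in)
Ia = 0.2·(225/92) = 45/92 in ≈ 0.489 in

S = 225/92 in ≈ 2.446 in; Ia = 45/92 in ≈ 0.489 in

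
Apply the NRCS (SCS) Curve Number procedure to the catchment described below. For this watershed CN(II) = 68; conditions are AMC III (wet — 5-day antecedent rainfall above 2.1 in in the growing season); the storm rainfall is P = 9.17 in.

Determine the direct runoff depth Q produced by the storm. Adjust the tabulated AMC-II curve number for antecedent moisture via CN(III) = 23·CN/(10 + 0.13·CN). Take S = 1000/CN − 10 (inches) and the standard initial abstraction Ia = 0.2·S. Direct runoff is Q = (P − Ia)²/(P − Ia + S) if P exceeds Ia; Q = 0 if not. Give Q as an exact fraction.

Wet (AMC III): CN(III) = 23·68/(10 + 0.13·68) = 1564/(471/25) = 39100/471 ≈ 83.015
Max retention: S = 1000/(39100/471) − 10 = 800/391 in (≈ 2.046 in)
Ia = 0.2·(800/391) = 160/391 in ≈ 0.409 in
Since P=9.170 > Ia=0.409: effective rainfall P−Ia = 342547/39100 in
Q = (342547/39100)²/((342547/39100) + 800/391) = (117338447209/1528810000)/(422547/39100) = 117338447209/16521587700 in ≈ 7.102 in

Q = 117338447209/16521587700 in ≈ 7.102 in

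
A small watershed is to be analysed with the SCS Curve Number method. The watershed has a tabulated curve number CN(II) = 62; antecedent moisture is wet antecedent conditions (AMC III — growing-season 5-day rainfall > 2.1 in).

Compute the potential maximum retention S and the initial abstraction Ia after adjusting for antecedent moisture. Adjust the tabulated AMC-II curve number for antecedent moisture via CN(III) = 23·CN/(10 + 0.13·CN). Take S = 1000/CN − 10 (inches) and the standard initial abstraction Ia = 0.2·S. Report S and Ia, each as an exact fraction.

S = 1900/713 in ≈ 2.665 in; Ia = 380/713 in ≈ 0.533 in

Wet (AMC III): CN(III) = 23·62/(10 + 0.13·62) = 1426/(903/50) = 71300/903 ≈ 78.959
Max retention: S = 1000/(71300/903) − 10 = 1900/713 in (≈ 2.665 in)
Initial abstraction Ia = S/5 = (1900/713)/5 = 380/713 ≈ 0.533 in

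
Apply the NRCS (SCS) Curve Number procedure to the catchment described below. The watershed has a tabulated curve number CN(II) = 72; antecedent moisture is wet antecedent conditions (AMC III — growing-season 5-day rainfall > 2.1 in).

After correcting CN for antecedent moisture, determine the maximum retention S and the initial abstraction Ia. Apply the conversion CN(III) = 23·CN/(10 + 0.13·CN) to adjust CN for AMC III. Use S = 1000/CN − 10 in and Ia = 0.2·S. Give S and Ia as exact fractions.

CN(III) from CN(II)=72: (23·72)/(10 + 0.13·72) = 10350/121 ≈ 85.537
S = 1000/(10350/121) − 10 = 350/207 in ≈ 1.691 in
Ia = 0.2S: 0.2·1.691 = 0.338 in (exactly 70/207)

S = 350/207 in ≈ 1.691 in; Ia = 70/207 in ≈ 0.338 in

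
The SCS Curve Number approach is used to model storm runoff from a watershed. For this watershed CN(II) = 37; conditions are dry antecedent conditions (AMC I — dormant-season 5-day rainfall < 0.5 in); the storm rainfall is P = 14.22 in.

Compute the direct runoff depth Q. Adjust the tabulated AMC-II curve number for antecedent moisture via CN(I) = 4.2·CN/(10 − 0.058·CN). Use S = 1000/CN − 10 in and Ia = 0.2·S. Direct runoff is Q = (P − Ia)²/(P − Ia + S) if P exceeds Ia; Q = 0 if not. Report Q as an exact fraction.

Q = 42616083/53222650 in ≈ 0.801 in

Dry (AMC I): CN(I) = 4.2·37/(10 − 0.058·37) = (777/5)/(3927/500) = 3700/187 ≈ 19.786
Retention S: 1000/CN − 10 with CN=19.786 → S = 1500/37 ≈ 40.541 in
Ia = 0.2S: 0.2·40.541 = 8.108 in (exactly 300/37)
Since P=14.220 > Ia=8.108: effective rainfall P−Ia = 11307/1850 in
Runoff Q = (P−Ia)²/(P−Ia+S) = (6.112)²/(6.112+40.541) = 42616083/53222650 ≈ 0.801 in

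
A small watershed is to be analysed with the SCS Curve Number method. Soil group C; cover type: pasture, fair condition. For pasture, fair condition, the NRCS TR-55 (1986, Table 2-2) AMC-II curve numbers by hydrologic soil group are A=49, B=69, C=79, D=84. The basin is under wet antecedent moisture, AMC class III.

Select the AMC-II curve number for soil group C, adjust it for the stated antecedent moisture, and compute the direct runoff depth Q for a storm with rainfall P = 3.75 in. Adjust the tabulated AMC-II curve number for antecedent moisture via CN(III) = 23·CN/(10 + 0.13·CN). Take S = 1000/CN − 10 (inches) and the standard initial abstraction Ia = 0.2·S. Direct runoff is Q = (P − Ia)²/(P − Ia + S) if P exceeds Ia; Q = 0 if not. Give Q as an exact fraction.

NRCS table: pasture, fair condition, soil group C → CN(II) = 79
CN(III) from CN(II)=79: (23·79)/(10 + 0.13·79) = 181700/2027 ≈ 89.640
S = 1000/(181700/2027) − 10 = 2100/1817 in ≈ 1.156 in
Ia = 0.2S: 0.2·1.156 = 0.231 in (exactly 420/1817)
Since P=3.750 > Ia=0.231: effective rainfall P−Ia = 25575/7268 in
Runoff Q = (P−Ia)²/(P−Ia+S) = (3.519)²/(3.519+1.156) = 2907025/1097468 ≈ 2.649 in

Q = 2907025/1097468 in ≈ 2.649 in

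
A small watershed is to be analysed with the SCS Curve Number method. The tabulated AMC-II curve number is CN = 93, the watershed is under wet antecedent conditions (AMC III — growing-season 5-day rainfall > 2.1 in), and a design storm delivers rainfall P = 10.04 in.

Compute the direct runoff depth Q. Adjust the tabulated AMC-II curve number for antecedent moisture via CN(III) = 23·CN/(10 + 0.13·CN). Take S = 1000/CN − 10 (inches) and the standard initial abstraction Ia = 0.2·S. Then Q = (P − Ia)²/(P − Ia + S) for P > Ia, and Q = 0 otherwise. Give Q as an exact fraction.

Adjust CN=93 to AMC III: 23·93/(10 + 0.13·93) → 2139 ÷ (2209/100) = 213900/2209 ≈ 96.831
Retention S: 1000/CN − 10 with CN=96.831 → S = 700/2139 ≈ 0.327 in
Ia = 0.2·(700/2139) = 140/2139 in ≈ 0.065 in
P − Ia = 10.040 − 0.065 = 533389/53475 ≈ 9.975 in (> 0, runoff occurs)
Q = (533389/53475)²/((533389/53475) + 700/2139) = (284503825321/2859575625)/(550889/53475) = 284503825321/29458789275 in ≈ 9.658 in

Q = 284503825321/29458789275 in ≈ 9.658 in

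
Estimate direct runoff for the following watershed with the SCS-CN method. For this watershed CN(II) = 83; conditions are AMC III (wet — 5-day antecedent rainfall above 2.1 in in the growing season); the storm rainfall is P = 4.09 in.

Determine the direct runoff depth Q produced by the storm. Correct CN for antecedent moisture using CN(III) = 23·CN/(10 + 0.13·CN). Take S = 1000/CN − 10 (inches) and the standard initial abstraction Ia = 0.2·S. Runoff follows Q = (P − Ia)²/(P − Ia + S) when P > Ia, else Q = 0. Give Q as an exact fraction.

Adjust CN=83 to AMC III: 23·83/(10 + 0.13·83) → 1909 ÷ (2079/100) = 190900/2079 ≈ 91.823
Retention S: 1000/CN − 10 with CN=91.823 → S = 1700/1909 ≈ 0.891 in
Ia = 0.2S: 0.2·0.891 = 0.178 in (exactly 340/1909)
Since P=4.090 > Ia=0.178: effective rainfall P−Ia = 746781/190900 in
Q = (746781/190900)²/((746781/190900) + 1700/1909) = (557681861961/36442810000)/(916781/190900) = 557681861961/175013492900 in ≈ 3.187 in

Q = 557681861961/175013492900 in ≈ 3.187 in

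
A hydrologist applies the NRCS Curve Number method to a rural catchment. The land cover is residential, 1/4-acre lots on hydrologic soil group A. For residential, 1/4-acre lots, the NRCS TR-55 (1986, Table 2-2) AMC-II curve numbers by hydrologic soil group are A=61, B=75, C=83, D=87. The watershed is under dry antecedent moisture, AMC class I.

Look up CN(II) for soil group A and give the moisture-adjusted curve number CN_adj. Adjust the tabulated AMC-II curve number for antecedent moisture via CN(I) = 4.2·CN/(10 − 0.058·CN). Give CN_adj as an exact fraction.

NRCS table: residential, 1/4-acre lots, soil group A → CN(II) = 61
Dry (AMC I): CN(I) = 4.2·61/(10 − 0.058·61) = (1281/5)/(3231/500) = 42700/1077 ≈ 39.647

CN_adj = 42700/1077 ≈ 39.647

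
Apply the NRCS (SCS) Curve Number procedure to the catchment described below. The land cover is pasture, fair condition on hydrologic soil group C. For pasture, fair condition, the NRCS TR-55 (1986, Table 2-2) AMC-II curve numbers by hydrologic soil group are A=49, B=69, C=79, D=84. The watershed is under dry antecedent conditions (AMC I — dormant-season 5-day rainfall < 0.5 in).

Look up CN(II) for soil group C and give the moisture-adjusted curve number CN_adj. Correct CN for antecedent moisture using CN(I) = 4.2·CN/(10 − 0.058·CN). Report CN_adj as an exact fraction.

NRCS table: pasture, fair condition, soil group C → CN(II) = 79
Dry (AMC I): CN(I) = 4.2·79/(10 − 0.058·79) = (1659/5)/(2709/500) = 7900/129 ≈ 61.240

CN_adj = 7900/129 ≈ 61.240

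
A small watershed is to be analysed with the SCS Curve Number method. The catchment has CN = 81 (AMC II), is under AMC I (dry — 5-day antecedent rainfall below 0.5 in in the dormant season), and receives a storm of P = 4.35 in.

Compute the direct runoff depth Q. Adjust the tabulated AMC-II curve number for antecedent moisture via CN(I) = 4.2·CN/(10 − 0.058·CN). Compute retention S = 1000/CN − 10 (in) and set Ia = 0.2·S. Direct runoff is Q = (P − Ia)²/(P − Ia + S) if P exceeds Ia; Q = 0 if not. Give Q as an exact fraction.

Q = 12097140169/10205557740 in ≈ 1.185 in

CN(I) from CN(II)=81: (4.2·81)/(10 − 0.058·81) = 170100/2651 ≈ 64.164
S = 1000/(170100/2651) − 10 = 9500/1701 in ≈ 5.585 in
Ia = 0.2·(9500/1701) = 1900/1701 in ≈ 1.117 in
Since P=4.350 > Ia=1.117: effective rainfall P−Ia = 109987/34020 in
Q = (109987/34020)²/((109987/34020) + 9500/1701) = (12097140169/1157360400)/(299987/34020) = 12097140169/10205557740 in ≈ 1.185 in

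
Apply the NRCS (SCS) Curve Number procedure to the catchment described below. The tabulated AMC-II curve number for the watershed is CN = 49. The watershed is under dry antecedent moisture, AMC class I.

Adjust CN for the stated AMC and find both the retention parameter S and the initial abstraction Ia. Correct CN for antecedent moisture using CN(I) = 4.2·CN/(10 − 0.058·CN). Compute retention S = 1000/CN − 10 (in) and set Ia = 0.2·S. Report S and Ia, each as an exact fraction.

S = 8500/343 in ≈ 24.781 in; Ia = 1700/343 in ≈ 4.956 in

Dry (AMC I): CN(I) = 4.2·49/(10 − 0.058·49) = (1029/5)/(3579/500) = 34300/1193 ≈ 28.751
S = 1000/(34300/1193) − 10 = 8500/343 in ≈ 24.781 in
Ia = 0.2S: 0.2·24.781 = 4.956 in (exactly 1700/343)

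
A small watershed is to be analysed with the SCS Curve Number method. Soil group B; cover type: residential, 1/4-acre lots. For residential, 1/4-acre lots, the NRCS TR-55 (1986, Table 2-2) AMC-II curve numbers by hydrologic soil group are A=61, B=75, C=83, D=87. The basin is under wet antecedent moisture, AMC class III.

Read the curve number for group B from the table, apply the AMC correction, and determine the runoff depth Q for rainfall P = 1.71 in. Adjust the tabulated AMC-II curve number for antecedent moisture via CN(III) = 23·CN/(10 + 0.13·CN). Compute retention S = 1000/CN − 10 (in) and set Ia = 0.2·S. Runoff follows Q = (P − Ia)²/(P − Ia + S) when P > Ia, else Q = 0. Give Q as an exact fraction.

NRCS table: residential, 1/4-acre lots, soil group B → CN(II) = 75
Adjust CN=75 to AMC III: 23·75/(10 + 0.13·75) → 1725 ÷ (79/4) = 6900/79 ≈ 87.342
Retention S: 1000/CN − 10 with CN=87.342 → S = 100/69 ≈ 1.449 in
Ia = 0.2S: 0.2·1.449 = 0.290 in (exactly 20/69)
Excess rainfall: 1.710 − 0.290 = 1.420 in; P > Ia so Q > 0
Runoff Q = (P−Ia)²/(P−Ia+S) = (1.420)²/(1.420+1.449) = 96020401/136613100 ≈ 0.703 in

Q = 96020401/136613100 in ≈ 0.703 in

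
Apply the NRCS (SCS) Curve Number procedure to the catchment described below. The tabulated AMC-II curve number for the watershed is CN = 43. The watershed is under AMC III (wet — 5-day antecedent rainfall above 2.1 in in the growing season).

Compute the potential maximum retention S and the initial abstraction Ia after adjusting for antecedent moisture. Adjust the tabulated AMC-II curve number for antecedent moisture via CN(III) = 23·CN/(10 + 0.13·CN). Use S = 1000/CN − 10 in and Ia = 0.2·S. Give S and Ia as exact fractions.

CN(III) from CN(II)=43: (23·43)/(10 + 0.13·43) = 98900/1559 ≈ 63.438
S = 1000/(98900/1559) − 10 = 5700/989 in ≈ 5.763 in
Ia = 0.2·(5700/989) = 1140/989 in ≈ 1.153 in

S = 5700/989 in ≈ 5.763 in; Ia = 1140/989 in ≈ 1.153 in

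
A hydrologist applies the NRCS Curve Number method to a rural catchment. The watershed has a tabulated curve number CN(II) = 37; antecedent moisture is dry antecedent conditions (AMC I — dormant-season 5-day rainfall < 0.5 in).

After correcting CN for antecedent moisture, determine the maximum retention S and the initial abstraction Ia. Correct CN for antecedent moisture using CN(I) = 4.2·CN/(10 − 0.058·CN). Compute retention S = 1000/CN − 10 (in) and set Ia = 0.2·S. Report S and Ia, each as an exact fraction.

Dry (AMC I): CN(I) = 4.2·37/(10 − 0.058·37) = (777/5)/(3927/500) = 3700/187 ≈ 19.786
Max retention: S = 1000/(3700/187) − 10 = 1500/37 in (≈ 40.541 in)
Initial abstraction Ia = S/5 = (1500/37)/5 = 300/37 ≈ 8.108 in

S = 1500/37 in ≈ 40.541 in; Ia = 300/37 in ≈ 8.108 in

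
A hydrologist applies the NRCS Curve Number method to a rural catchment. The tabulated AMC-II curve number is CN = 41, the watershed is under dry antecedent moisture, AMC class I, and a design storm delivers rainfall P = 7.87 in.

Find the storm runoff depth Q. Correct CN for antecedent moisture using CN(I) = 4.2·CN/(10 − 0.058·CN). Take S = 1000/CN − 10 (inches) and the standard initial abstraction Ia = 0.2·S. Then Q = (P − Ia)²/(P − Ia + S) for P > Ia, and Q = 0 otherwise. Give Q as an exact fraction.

CN(I) from CN(II)=41: (4.2·41)/(10 − 0.058·41) = 86100/3811 ≈ 22.592
S = 1000/(86100/3811) − 10 = 29500/861 in ≈ 34.262 in
Initial abstraction Ia = S/5 = (29500/861)/5 = 5900/861 ≈ 6.852 in
Excess rainfall: 7.870 − 6.852 = 1.018 in; P > Ia so Q > 0
Q = (87607/86100)²/((87607/86100) + 29500/861) = (7674986449/7413210000)/(3037607/86100) = 7674986449/261537962700 in ≈ 0.029 in

Q = 7674986449/261537962700 in ≈ 0.029 in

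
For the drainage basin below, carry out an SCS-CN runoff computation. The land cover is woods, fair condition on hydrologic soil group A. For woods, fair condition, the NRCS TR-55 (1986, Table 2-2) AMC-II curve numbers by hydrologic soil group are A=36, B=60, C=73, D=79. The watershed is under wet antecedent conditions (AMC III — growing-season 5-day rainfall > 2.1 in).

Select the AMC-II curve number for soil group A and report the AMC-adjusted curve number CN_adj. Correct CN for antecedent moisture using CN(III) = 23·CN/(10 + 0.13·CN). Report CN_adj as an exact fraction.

NRCS table: woods, fair condition, soil group A → CN(II) = 36
CN(III) from CN(II)=36: (23·36)/(10 + 0.13·36) = 20700/367 ≈ 56.403

CN_adj = 20700/367 ≈ 56.403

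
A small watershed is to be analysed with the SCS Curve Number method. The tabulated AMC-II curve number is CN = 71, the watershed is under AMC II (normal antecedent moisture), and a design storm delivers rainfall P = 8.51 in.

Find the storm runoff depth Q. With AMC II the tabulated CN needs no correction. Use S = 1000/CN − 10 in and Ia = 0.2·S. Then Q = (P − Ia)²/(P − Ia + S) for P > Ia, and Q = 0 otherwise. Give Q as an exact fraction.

Q = 2983453641/593709100 in ≈ 5.025 in

AMC II — tabulated CN = 71 applies directly.
Max retention: S = 1000/71 − 10 = 290/71 in (≈ 4.085 in)
Ia = 0.2S: 0.2·4.085 = 0.817 in (exactly 58/71)
P − Ia = 8.510 − 0.817 = 54621/7100 ≈ 7.693 in (> 0, runoff occurs)
Runoff Q = (P−Ia)²/(P−Ia+S) = (7.693)²/(7.693+4.085) = 2983453641/593709100 ≈ 5.025 in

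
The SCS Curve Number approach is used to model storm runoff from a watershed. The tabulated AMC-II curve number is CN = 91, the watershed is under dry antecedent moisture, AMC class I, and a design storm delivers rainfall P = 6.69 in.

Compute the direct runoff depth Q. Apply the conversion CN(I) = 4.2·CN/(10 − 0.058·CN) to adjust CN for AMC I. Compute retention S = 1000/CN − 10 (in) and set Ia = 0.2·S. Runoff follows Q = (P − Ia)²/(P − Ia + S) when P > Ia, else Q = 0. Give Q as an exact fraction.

Dry (AMC I): CN(I) = 4.2·91/(10 − 0.058·91) = (1911/5)/(2361/500) = 63700/787 ≈ 80.940
S = 1000/(63700/787) − 10 = 1500/637 in ≈ 2.355 in
Ia = 0.2·(1500/637) = 300/637 in ≈ 0.471 in
Excess rainfall: 6.690 − 0.471 = 6.219 in; P > Ia so Q > 0
Runoff Q = (P−Ia)²/(P−Ia+S) = (6.219)²/(6.219+2.355) = 52312399803/11596648700 ≈ 4.511 in

Q = 52312399803/11596648700 in ≈ 4.511 in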